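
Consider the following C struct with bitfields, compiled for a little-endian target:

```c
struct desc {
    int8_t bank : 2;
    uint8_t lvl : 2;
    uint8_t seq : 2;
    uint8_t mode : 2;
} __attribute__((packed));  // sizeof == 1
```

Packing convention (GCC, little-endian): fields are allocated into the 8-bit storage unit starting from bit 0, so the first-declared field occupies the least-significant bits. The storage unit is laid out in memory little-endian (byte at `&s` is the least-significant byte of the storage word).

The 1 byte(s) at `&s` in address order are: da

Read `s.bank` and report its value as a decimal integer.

-2

[0]=0xda (little-endian) → word 0xda
bank [0+:2] = (word>>0) & 0x3 = 2  ←
lvl [2+:2] = (word>>2) & 0x3 = 2
seq [4+:2] = (word>>4) & 0x3 = 1
mode [6+:2] = (word>>6) & 0x3 = 3
bank signed 2b, MSB=1: 2 - 4 = -2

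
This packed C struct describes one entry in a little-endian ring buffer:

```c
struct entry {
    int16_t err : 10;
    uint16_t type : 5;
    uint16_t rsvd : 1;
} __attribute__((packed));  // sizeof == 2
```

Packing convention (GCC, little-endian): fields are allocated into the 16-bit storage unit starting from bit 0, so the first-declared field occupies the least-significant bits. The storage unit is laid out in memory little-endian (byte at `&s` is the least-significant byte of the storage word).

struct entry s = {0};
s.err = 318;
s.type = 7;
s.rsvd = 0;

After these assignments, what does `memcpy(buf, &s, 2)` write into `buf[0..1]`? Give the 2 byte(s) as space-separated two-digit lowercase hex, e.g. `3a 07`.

err (10b) val=318 bits=0x13e at bit 0: 0x013e
type (5b) val=7 bits=0x7 at bit 10: 0x1d3e
rsvd (1b) val=0 bits=0x0 at bit 15: 0x1d3e
word = 0x1d3e → little-endian bytes:
  [0]=0x3e  [1]=0x1d

3e 1d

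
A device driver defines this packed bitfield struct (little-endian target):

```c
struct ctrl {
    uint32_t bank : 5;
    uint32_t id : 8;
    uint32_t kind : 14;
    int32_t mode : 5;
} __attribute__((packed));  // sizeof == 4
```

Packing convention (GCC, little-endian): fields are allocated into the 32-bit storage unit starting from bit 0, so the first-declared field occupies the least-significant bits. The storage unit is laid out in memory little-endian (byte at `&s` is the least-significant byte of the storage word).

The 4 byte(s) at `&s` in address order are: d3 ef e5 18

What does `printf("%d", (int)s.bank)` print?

19

[0]=0xd3 [1]=0xef [2]=0xe5 [3]=0x18 (little-endian) → word 0x18e5efd3
bank [0+:5] = (word>>0) & 0x1f = 19  ←
id [5+:8] = (word>>5) & 0xff = 126
kind [13+:14] = (word>>13) & 0x3fff = 1839
mode [27+:5] = (word>>27) & 0x1f = 3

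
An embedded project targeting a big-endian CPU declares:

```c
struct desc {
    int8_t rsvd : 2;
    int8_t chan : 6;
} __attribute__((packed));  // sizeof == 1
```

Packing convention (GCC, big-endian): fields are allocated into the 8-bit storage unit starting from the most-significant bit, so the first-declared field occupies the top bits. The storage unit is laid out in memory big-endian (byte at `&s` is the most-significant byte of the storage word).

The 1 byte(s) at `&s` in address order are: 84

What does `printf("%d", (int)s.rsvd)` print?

[0]=0x84 (big-endian) → word 0x84
rsvd:2 @ bit 6 → (0x84>>6)&0x3 = 0x2  ←
chan:6 @ bit 0 → (0x84>>0)&0x3f = 0x4
rsvd signed 2b, MSB=1: 2 - 4 = -2

-2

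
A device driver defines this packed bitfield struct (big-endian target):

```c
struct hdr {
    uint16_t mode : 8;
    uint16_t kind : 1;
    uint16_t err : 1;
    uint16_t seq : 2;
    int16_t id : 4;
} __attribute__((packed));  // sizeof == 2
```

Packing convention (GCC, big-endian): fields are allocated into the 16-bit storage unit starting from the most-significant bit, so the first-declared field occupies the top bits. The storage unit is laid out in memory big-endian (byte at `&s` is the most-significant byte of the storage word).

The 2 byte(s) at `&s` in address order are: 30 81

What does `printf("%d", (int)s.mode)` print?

48

[0]=0x30 [1]=0x81 (big-endian) → word 0x3081
mode [8+:8] = (word>>8) & 0xff = 48  ←
kind [7+:1] = (word>>7) & 0x1 = 1
err [6+:1] = (word>>6) & 0x1 = 0
seq [4+:2] = (word>>4) & 0x3 = 0
id [0+:4] = (word>>0) & 0xf = 1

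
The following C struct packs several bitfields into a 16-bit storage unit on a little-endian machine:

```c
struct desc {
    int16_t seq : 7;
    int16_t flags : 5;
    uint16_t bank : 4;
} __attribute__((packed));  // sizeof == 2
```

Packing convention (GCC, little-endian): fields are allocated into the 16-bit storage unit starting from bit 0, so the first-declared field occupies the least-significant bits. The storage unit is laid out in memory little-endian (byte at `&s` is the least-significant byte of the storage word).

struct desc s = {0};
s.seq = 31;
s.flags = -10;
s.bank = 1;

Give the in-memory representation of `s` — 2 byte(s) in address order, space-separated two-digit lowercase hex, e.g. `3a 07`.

seq:7 = 31 → 0x1f << 0 → word 0x001f
flags:5 = -10 → 0x16 << 7 → word 0x0b1f
bank:4 = 1 → 0x1 << 12 → word 0x1b1f
word = 0x1b1f → little-endian bytes:
  [0]=0x1f  [1]=0x1b

1f 1b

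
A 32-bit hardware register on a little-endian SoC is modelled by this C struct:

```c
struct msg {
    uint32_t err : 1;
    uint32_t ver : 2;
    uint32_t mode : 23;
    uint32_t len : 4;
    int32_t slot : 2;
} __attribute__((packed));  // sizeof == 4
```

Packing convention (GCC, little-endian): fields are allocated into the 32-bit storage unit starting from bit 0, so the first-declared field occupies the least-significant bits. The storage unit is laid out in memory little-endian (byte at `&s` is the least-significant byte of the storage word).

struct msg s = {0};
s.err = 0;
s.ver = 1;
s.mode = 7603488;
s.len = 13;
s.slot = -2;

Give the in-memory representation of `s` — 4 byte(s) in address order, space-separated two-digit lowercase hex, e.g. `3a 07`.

02 29 a0 b7

err:1 = 0 → 0x0 << 0 → word 0x00000000
ver:2 = 1 → 0x1 << 1 → word 0x00000002
mode:23 = 7603488 → 0x740520 << 3 → word 0x03a02902
len:4 = 13 → 0xd << 26 → word 0x37a02902
slot:2 = -2 → 0x2 << 30 → word 0xb7a02902
word = 0xb7a02902 → little-endian bytes:
  [0]=0x02  [1]=0x29  [2]=0xa0  [3]=0xb7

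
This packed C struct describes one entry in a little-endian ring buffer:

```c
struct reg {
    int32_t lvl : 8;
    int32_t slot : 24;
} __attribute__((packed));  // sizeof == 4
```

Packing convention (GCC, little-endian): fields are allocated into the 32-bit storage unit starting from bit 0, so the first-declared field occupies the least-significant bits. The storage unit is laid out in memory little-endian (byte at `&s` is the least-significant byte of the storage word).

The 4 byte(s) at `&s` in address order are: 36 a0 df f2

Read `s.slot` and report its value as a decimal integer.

[0]=0x36 [1]=0xa0 [2]=0xdf [3]=0xf2 (little-endian) → word 0xf2dfa036
lvl:8 @ bit 0 → (0xf2dfa036>>0)&0xff = 0x36
slot:24 @ bit 8 → (0xf2dfa036>>8)&0xffffff = 0xf2dfa0  ←
slot signed 24b, MSB=1: 15916960 - 16777216 = -860256

-860256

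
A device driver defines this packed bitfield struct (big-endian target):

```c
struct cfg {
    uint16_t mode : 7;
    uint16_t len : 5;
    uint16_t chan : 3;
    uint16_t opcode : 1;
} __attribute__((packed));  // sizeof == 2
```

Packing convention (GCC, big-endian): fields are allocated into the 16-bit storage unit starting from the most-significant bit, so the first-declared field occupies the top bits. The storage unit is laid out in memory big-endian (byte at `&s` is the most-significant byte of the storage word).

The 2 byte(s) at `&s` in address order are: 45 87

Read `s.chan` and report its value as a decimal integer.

3

[0]=0x45 [1]=0x87 (big-endian) → word 0x4587
mode:7 @ bit 9 → (0x4587>>9)&0x7f = 0x22
len:5 @ bit 4 → (0x4587>>4)&0x1f = 0x18
chan:3 @ bit 1 → (0x4587>>1)&0x7 = 0x3  ←
opcode:1 @ bit 0 → (0x4587>>0)&0x1 = 0x1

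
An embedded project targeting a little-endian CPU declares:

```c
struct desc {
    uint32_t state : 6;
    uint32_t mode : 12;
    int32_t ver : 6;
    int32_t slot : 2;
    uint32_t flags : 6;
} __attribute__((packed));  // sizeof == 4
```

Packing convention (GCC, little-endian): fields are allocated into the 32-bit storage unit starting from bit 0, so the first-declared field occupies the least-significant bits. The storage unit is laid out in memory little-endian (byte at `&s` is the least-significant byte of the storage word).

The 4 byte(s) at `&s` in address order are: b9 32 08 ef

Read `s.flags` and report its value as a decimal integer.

[0]=0xb9 [1]=0x32 [2]=0x08 [3]=0xef (little-endian) → word 0xef0832b9
state [0+:6] = (word>>0) & 0x3f = 57
mode [6+:12] = (word>>6) & 0xfff = 202
ver [18+:6] = (word>>18) & 0x3f = 2
slot [24+:2] = (word>>24) & 0x3 = 3
flags [26+:6] = (word>>26) & 0x3f = 59  ←

59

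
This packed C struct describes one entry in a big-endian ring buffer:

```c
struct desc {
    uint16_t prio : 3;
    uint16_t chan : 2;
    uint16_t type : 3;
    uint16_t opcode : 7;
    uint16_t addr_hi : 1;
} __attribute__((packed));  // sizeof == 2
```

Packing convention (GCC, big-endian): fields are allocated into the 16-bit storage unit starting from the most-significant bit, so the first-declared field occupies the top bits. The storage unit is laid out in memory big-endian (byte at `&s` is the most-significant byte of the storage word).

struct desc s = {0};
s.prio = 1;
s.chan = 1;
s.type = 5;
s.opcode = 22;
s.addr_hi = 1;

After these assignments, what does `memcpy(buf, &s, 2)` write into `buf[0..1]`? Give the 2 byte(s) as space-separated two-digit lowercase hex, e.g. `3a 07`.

[13+:3] prio=1 & 0x7 = 0x1; word=0x2000
[11+:2] chan=1 & 0x3 = 0x1; word=0x2800
[8+:3] type=5 & 0x7 = 0x5; word=0x2d00
[1+:7] opcode=22 & 0x7f = 0x16; word=0x2d2c
[0+:1] addr_hi=1 & 0x1 = 0x1; word=0x2d2d
word = 0x2d2d → big-endian bytes:
  [0]=0x2d  [1]=0x2d

2d 2d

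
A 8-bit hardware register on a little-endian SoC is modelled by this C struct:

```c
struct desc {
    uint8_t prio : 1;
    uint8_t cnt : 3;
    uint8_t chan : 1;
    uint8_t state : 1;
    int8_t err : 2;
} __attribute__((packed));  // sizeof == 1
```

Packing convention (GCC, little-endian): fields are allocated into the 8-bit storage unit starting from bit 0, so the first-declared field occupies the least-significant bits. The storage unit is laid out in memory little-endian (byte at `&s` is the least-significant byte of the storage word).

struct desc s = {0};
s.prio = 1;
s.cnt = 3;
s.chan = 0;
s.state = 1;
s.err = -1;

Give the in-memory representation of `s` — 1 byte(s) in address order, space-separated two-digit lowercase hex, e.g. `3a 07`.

e7

prio (1b) val=1 bits=0x1 at bit 0: 0x01
cnt (3b) val=3 bits=0x3 at bit 1: 0x07
chan (1b) val=0 bits=0x0 at bit 4: 0x07
state (1b) val=1 bits=0x1 at bit 5: 0x27
err (2b) val=-1 bits=0x3 at bit 6: 0xe7
word = 0xe7 → little-endian bytes:
  [0]=0xe7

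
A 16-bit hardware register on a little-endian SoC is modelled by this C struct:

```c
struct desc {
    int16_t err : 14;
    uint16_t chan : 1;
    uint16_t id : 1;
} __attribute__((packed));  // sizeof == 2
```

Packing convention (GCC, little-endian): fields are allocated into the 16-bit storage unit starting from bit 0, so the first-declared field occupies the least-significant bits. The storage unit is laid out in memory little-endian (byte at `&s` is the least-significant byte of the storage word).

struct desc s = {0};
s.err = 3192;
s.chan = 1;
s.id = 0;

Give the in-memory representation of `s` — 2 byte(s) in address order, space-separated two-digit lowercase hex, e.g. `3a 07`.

78 4c

err (14b) val=3192 bits=0xc78 at bit 0: 0x0c78
chan (1b) val=1 bits=0x1 at bit 14: 0x4c78
id (1b) val=0 bits=0x0 at bit 15: 0x4c78
word = 0x4c78 → little-endian bytes:
  [0]=0x78  [1]=0x4c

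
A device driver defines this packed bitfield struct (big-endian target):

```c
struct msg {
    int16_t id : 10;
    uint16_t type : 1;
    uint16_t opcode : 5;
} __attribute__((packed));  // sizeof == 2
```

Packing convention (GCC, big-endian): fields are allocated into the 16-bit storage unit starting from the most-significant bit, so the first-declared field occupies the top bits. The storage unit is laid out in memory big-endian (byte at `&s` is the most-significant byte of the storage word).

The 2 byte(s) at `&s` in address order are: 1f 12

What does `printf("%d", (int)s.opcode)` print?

[0]=0x1f [1]=0x12 (big-endian) → word 0x1f12
id:10 @ bit 6 → (0x1f12>>6)&0x3ff = 0x7c
type:1 @ bit 5 → (0x1f12>>5)&0x1 = 0x0
opcode:5 @ bit 0 → (0x1f12>>0)&0x1f = 0x12  ←

18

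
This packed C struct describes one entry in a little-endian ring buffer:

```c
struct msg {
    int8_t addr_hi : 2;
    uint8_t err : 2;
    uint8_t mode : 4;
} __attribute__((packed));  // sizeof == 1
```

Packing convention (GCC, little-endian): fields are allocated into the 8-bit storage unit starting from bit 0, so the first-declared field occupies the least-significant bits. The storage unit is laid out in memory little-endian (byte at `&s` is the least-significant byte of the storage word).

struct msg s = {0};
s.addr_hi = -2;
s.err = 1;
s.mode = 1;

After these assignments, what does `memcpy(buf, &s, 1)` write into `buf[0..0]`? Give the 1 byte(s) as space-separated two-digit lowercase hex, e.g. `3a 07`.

[0+:2] addr_hi=-2 & 0x3 = 0x2; word=0x02
[2+:2] err=1 & 0x3 = 0x1; word=0x06
[4+:4] mode=1 & 0xf = 0x1; word=0x16
word = 0x16 → little-endian bytes:
  [0]=0x16

16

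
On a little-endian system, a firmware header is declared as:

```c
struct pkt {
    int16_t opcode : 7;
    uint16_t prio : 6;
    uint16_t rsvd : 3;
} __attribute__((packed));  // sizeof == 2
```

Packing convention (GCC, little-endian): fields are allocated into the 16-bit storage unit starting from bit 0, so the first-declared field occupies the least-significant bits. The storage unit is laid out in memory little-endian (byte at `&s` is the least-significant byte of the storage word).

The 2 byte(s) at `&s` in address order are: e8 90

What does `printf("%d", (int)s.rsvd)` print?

[0]=0xe8 [1]=0x90 (little-endian) → word 0x90e8
opcode [0+:7] = (word>>0) & 0x7f = 104
prio [7+:6] = (word>>7) & 0x3f = 33
rsvd [13+:3] = (word>>13) & 0x7 = 4  ←

4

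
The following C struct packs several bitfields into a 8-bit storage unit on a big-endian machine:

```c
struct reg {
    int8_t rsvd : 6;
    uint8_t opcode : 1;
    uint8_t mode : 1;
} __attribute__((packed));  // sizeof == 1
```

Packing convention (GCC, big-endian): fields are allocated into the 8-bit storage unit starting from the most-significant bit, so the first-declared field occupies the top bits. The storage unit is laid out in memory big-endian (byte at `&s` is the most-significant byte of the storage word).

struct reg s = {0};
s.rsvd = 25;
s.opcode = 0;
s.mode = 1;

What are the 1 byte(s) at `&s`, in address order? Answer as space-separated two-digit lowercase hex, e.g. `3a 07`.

65

rsvd:6 = 25 → 0x19 << 2 → word 0x64
opcode:1 = 0 → 0x0 << 1 → word 0x64
mode:1 = 1 → 0x1 << 0 → word 0x65
word = 0x65 → big-endian bytes:
  [0]=0x65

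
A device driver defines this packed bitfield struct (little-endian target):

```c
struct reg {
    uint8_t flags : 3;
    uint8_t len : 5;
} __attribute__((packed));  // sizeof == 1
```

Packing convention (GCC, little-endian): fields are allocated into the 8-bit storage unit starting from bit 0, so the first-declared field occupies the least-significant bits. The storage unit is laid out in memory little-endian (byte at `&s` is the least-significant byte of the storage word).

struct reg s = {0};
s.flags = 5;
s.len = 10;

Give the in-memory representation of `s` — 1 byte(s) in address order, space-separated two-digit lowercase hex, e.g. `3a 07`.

[0+:3] flags=5 & 0x7 = 0x5; word=0x05
[3+:5] len=10 & 0x1f = 0xa; word=0x55
word = 0x55 → little-endian bytes:
  [0]=0x55

55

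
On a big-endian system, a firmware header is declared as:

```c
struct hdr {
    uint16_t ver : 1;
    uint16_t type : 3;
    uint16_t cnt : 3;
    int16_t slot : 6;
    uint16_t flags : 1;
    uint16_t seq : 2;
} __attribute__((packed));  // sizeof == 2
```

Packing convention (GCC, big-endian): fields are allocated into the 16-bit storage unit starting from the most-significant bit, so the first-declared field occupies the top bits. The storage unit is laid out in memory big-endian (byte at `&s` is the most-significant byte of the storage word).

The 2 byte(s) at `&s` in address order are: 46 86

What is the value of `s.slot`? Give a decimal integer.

16

[0]=0x46 [1]=0x86 (big-endian) → word 0x4686
ver [15+:1] = (word>>15) & 0x1 = 0
type [12+:3] = (word>>12) & 0x7 = 4
cnt [9+:3] = (word>>9) & 0x7 = 3
slot [3+:6] = (word>>3) & 0x3f = 16  ←
flags [2+:1] = (word>>2) & 0x1 = 1
seq [0+:2] = (word>>0) & 0x3 = 2
slot signed 6b, MSB=0: value = 16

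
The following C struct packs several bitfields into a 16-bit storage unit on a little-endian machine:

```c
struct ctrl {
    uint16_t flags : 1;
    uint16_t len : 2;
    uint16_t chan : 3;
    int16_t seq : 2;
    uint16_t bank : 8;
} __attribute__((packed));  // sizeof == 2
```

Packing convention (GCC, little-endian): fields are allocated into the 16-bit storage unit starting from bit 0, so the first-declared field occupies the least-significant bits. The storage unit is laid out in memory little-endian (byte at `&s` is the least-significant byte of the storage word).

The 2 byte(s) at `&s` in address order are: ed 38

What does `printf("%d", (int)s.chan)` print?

[0]=0xed [1]=0x38 (little-endian) → word 0x38ed
flags [0+:1] = (word>>0) & 0x1 = 1
len [1+:2] = (word>>1) & 0x3 = 2
chan [3+:3] = (word>>3) & 0x7 = 5  ←
seq [6+:2] = (word>>6) & 0x3 = 3
bank [8+:8] = (word>>8) & 0xff = 56

5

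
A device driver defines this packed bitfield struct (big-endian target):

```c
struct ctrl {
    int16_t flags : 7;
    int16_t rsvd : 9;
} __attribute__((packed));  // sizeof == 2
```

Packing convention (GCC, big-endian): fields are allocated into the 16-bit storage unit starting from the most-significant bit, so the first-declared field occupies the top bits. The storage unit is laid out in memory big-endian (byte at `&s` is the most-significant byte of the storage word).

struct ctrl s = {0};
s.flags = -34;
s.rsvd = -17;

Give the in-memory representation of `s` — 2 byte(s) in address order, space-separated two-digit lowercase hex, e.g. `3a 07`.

[9+:7] flags=-34 & 0x7f = 0x5e; word=0xbc00
[0+:9] rsvd=-17 & 0x1ff = 0x1ef; word=0xbdef
word = 0xbdef → big-endian bytes:
  [0]=0xbd  [1]=0xef

bd ef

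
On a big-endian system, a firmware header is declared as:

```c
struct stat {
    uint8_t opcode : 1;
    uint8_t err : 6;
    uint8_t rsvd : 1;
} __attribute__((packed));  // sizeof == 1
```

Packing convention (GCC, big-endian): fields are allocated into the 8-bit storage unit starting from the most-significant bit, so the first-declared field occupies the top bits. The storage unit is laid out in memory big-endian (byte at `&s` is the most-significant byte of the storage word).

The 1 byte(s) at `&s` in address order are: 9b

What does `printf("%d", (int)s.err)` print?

13

[0]=0x9b (big-endian) → word 0x9b
opcode [7+:1] = (word>>7) & 0x1 = 1
err [1+:6] = (word>>1) & 0x3f = 13  ←
rsvd [0+:1] = (word>>0) & 0x1 = 1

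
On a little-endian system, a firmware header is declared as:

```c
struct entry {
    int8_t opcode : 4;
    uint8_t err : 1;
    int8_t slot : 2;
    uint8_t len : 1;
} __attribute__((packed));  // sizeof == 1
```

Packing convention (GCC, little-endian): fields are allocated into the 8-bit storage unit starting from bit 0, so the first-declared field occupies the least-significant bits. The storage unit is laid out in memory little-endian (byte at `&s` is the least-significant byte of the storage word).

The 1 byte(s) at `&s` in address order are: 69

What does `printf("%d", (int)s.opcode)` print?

-7

[0]=0x69 (little-endian) → word 0x69
opcode:4 @ bit 0 → (0x69>>0)&0xf = 0x9  ←
err:1 @ bit 4 → (0x69>>4)&0x1 = 0x0
slot:2 @ bit 5 → (0x69>>5)&0x3 = 0x3
len:1 @ bit 7 → (0x69>>7)&0x1 = 0x0
opcode signed 4b, MSB=1: 9 - 16 = -7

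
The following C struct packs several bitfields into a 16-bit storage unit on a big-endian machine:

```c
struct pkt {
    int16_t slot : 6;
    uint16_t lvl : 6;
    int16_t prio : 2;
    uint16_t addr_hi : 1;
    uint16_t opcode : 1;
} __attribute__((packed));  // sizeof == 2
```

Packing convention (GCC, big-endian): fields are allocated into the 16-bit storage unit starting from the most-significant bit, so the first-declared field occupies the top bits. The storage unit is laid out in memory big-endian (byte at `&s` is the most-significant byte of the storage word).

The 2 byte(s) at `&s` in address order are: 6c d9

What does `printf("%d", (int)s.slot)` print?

27

[0]=0x6c [1]=0xd9 (big-endian) → word 0x6cd9
slot [10+:6] = (word>>10) & 0x3f = 27  ←
lvl [4+:6] = (word>>4) & 0x3f = 13
prio [2+:2] = (word>>2) & 0x3 = 2
addr_hi [1+:1] = (word>>1) & 0x1 = 0
opcode [0+:1] = (word>>0) & 0x1 = 1
slot signed 6b, MSB=0: value = 27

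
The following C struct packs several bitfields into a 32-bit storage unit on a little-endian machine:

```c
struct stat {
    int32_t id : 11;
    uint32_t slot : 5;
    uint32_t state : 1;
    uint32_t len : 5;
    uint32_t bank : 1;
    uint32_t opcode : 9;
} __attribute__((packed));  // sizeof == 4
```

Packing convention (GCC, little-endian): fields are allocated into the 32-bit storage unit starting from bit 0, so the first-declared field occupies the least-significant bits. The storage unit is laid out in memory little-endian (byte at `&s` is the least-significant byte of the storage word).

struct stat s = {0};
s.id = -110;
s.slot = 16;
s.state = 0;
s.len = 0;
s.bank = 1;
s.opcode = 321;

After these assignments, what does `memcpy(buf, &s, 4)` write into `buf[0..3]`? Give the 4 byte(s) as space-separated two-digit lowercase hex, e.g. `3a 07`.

[0+:11] id=-110 & 0x7ff = 0x792; word=0x00000792
[11+:5] slot=16 & 0x1f = 0x10; word=0x00008792
[16+:1] state=0 & 0x1 = 0x0; word=0x00008792
[17+:5] len=0 & 0x1f = 0x0; word=0x00008792
[22+:1] bank=1 & 0x1 = 0x1; word=0x00408792
[23+:9] opcode=321 & 0x1ff = 0x141; word=0xa0c08792
word = 0xa0c08792 → little-endian bytes:
  [0]=0x92  [1]=0x87  [2]=0xc0  [3]=0xa0

92 87 c0 a0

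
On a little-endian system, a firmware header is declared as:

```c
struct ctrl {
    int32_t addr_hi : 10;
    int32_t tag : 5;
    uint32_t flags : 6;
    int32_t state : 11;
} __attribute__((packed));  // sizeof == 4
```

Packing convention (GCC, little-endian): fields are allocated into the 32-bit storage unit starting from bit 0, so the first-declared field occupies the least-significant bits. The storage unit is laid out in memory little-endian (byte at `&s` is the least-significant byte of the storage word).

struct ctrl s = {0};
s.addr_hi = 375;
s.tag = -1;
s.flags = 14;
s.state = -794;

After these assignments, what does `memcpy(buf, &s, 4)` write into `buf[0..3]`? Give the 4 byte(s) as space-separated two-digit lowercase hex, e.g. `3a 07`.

addr_hi (10b) val=375 bits=0x177 at bit 0: 0x00000177
tag (5b) val=-1 bits=0x1f at bit 10: 0x00007d77
flags (6b) val=14 bits=0xe at bit 15: 0x00077d77
state (11b) val=-794 bits=0x4e6 at bit 21: 0x9cc77d77
word = 0x9cc77d77 → little-endian bytes:
  [0]=0x77  [1]=0x7d  [2]=0xc7  [3]=0x9c

77 7d c7 9c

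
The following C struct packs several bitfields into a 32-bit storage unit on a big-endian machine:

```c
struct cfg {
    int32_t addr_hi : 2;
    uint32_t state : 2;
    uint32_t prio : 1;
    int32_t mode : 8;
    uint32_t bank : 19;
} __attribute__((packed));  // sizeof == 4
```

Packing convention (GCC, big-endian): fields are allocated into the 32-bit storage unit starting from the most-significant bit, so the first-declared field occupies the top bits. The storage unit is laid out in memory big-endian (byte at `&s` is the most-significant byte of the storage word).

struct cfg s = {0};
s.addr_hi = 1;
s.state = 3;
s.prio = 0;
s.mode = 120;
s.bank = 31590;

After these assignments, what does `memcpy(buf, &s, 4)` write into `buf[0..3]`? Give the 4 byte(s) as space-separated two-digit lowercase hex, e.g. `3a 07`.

73 c0 7b 66

addr_hi (2b) val=1 bits=0x1 at bit 30: 0x40000000
state (2b) val=3 bits=0x3 at bit 28: 0x70000000
prio (1b) val=0 bits=0x0 at bit 27: 0x70000000
mode (8b) val=120 bits=0x78 at bit 19: 0x73c00000
bank (19b) val=31590 bits=0x7b66 at bit 0: 0x73c07b66
word = 0x73c07b66 → big-endian bytes:
  [0]=0x73  [1]=0xc0  [2]=0x7b  [3]=0x66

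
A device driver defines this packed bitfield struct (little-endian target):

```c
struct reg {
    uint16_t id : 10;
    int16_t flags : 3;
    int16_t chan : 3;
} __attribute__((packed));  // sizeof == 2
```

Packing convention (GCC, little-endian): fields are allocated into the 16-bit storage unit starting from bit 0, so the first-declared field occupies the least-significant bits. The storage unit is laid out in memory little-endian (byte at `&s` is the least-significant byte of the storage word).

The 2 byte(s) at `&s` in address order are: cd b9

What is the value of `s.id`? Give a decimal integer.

461

[0]=0xcd [1]=0xb9 (little-endian) → word 0xb9cd
id [0+:10] = (word>>0) & 0x3ff = 461  ←
flags [10+:3] = (word>>10) & 0x7 = 6
chan [13+:3] = (word>>13) & 0x7 = 5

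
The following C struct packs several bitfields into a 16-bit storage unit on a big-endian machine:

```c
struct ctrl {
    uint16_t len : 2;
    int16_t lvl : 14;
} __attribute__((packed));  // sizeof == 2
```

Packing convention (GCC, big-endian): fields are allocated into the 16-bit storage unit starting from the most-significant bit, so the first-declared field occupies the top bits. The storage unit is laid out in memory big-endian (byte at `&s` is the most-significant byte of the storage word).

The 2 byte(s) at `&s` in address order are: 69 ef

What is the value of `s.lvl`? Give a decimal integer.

-5649

[0]=0x69 [1]=0xef (big-endian) → word 0x69ef
len:2 @ bit 14 → (0x69ef>>14)&0x3 = 0x1
lvl:14 @ bit 0 → (0x69ef>>0)&0x3fff = 0x29ef  ←
lvl signed 14b, MSB=1: 10735 - 16384 = -5649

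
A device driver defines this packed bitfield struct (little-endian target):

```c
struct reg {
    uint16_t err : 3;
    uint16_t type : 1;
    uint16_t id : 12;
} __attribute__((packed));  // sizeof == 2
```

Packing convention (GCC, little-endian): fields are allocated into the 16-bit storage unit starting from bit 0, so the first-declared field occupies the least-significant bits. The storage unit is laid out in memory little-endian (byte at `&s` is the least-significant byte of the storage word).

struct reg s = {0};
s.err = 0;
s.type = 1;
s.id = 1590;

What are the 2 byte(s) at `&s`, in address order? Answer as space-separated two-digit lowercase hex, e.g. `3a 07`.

68 63

err (3b) val=0 bits=0x0 at bit 0: 0x0000
type (1b) val=1 bits=0x1 at bit 3: 0x0008
id (12b) val=1590 bits=0x636 at bit 4: 0x6368
word = 0x6368 → little-endian bytes:
  [0]=0x68  [1]=0x63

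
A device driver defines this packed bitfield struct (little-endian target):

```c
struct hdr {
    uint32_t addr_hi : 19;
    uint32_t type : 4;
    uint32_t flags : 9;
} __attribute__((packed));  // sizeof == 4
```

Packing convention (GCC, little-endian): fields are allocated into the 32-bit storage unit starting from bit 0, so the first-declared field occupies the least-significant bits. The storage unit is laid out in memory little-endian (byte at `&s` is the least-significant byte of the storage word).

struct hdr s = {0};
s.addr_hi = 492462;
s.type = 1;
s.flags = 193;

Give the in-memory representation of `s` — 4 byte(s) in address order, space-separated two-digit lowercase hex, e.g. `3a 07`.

ae 83 8f 60

addr_hi:19 = 492462 → 0x783ae << 0 → word 0x000783ae
type:4 = 1 → 0x1 << 19 → word 0x000f83ae
flags:9 = 193 → 0xc1 << 23 → word 0x608f83ae
word = 0x608f83ae → little-endian bytes:
  [0]=0xae  [1]=0x83  [2]=0x8f  [3]=0x60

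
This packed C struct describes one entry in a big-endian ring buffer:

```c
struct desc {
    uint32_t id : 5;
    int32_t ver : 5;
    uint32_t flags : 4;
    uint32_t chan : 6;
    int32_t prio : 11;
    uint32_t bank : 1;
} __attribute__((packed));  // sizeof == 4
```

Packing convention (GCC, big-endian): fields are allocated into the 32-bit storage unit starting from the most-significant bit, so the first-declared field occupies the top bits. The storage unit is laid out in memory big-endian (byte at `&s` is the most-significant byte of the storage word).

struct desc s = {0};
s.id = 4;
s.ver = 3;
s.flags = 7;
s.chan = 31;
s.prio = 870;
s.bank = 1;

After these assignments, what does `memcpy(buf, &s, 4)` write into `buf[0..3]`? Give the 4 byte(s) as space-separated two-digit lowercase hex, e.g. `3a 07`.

20 dd f6 cd

id:5 = 4 → 0x4 << 27 → word 0x20000000
ver:5 = 3 → 0x3 << 22 → word 0x20c00000
flags:4 = 7 → 0x7 << 18 → word 0x20dc0000
chan:6 = 31 → 0x1f << 12 → word 0x20ddf000
prio:11 = 870 → 0x366 << 1 → word 0x20ddf6cc
bank:1 = 1 → 0x1 << 0 → word 0x20ddf6cd
word = 0x20ddf6cd → big-endian bytes:
  [0]=0x20  [1]=0xdd  [2]=0xf6  [3]=0xcd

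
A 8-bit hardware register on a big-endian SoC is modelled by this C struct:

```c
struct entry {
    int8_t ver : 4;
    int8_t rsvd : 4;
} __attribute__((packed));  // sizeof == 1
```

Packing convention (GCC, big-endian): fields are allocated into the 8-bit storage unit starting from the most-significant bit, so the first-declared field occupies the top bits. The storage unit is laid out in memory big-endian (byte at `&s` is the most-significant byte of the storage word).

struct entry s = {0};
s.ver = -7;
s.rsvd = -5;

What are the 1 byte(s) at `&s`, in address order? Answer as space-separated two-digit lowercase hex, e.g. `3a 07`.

9b

[4+:4] ver=-7 & 0xf = 0x9; word=0x90
[0+:4] rsvd=-5 & 0xf = 0xb; word=0x9b
word = 0x9b → big-endian bytes:
  [0]=0x9b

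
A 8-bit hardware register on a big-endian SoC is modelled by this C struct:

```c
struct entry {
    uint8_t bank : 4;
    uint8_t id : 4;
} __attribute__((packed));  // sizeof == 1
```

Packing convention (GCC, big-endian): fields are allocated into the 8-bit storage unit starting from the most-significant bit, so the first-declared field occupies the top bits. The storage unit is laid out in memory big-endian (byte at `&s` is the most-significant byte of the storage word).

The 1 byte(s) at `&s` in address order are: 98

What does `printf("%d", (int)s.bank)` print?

9

[0]=0x98 (big-endian) → word 0x98
bank:4 @ bit 4 → (0x98>>4)&0xf = 0x9  ←
id:4 @ bit 0 → (0x98>>0)&0xf = 0x8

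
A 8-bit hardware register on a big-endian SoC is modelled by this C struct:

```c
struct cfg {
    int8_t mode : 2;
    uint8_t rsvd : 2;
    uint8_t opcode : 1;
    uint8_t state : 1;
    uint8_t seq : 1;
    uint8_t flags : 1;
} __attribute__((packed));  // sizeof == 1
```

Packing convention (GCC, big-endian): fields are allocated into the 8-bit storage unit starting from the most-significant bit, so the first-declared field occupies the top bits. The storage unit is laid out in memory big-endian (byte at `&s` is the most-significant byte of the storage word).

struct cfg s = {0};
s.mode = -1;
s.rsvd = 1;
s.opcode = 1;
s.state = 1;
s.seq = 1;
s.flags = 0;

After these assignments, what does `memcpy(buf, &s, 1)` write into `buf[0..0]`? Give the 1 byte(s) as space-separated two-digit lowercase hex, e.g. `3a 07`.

de

mode:2 = -1 → 0x3 << 6 → word 0xc0
rsvd:2 = 1 → 0x1 << 4 → word 0xd0
opcode:1 = 1 → 0x1 << 3 → word 0xd8
state:1 = 1 → 0x1 << 2 → word 0xdc
seq:1 = 1 → 0x1 << 1 → word 0xde
flags:1 = 0 → 0x0 << 0 → word 0xde
word = 0xde → big-endian bytes:
  [0]=0xde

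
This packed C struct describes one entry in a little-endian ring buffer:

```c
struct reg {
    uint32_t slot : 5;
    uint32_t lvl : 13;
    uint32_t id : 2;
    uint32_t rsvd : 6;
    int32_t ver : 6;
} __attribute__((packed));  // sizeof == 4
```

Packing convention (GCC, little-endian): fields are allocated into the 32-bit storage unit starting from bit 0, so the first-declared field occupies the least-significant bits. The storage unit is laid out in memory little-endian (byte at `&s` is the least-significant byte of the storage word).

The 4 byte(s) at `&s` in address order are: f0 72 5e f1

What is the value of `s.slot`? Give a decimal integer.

16

[0]=0xf0 [1]=0x72 [2]=0x5e [3]=0xf1 (little-endian) → word 0xf15e72f0
slot:5 @ bit 0 → (0xf15e72f0>>0)&0x1f = 0x10  ←
lvl:13 @ bit 5 → (0xf15e72f0>>5)&0x1fff = 0x1397
id:2 @ bit 18 → (0xf15e72f0>>18)&0x3 = 0x3
rsvd:6 @ bit 20 → (0xf15e72f0>>20)&0x3f = 0x15
ver:6 @ bit 26 → (0xf15e72f0>>26)&0x3f = 0x3c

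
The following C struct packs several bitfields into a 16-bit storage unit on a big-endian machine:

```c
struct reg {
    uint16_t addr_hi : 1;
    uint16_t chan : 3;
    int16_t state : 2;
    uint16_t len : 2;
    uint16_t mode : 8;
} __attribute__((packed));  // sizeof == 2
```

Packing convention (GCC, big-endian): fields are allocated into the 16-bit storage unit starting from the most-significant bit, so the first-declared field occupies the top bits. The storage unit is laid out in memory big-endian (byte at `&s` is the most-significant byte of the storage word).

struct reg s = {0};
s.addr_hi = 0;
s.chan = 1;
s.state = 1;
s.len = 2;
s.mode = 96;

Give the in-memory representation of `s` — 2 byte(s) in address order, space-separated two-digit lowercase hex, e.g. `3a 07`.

16 60

addr_hi:1 = 0 → 0x0 << 15 → word 0x0000
chan:3 = 1 → 0x1 << 12 → word 0x1000
state:2 = 1 → 0x1 << 10 → word 0x1400
len:2 = 2 → 0x2 << 8 → word 0x1600
mode:8 = 96 → 0x60 << 0 → word 0x1660
word = 0x1660 → big-endian bytes:
  [0]=0x16  [1]=0x60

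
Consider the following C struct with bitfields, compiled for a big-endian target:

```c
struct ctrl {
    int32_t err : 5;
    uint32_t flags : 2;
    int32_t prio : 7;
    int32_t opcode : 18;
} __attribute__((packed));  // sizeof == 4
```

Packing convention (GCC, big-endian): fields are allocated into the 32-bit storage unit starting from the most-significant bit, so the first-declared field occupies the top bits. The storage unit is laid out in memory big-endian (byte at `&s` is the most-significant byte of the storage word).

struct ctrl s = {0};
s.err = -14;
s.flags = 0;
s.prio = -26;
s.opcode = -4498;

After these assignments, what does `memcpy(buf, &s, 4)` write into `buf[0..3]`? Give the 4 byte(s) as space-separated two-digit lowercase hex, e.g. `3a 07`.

err:5 = -14 → 0x12 << 27 → word 0x90000000
flags:2 = 0 → 0x0 << 25 → word 0x90000000
prio:7 = -26 → 0x66 << 18 → word 0x91980000
opcode:18 = -4498 → 0x3ee6e << 0 → word 0x919bee6e
word = 0x919bee6e → big-endian bytes:
  [0]=0x91  [1]=0x9b  [2]=0xee  [3]=0x6e

91 9b ee 6e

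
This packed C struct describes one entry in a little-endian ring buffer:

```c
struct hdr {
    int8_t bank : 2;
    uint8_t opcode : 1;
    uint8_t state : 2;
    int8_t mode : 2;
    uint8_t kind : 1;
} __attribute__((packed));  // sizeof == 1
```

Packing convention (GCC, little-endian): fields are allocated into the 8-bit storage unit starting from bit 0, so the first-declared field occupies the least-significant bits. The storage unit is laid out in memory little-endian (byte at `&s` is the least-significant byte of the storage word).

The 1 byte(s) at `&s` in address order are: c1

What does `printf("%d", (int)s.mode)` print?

-2

[0]=0xc1 (little-endian) → word 0xc1
bank:2 @ bit 0 → (0xc1>>0)&0x3 = 0x1
opcode:1 @ bit 2 → (0xc1>>2)&0x1 = 0x0
state:2 @ bit 3 → (0xc1>>3)&0x3 = 0x0
mode:2 @ bit 5 → (0xc1>>5)&0x3 = 0x2  ←
kind:1 @ bit 7 → (0xc1>>7)&0x1 = 0x1
mode signed 2b, MSB=1: 2 - 4 = -2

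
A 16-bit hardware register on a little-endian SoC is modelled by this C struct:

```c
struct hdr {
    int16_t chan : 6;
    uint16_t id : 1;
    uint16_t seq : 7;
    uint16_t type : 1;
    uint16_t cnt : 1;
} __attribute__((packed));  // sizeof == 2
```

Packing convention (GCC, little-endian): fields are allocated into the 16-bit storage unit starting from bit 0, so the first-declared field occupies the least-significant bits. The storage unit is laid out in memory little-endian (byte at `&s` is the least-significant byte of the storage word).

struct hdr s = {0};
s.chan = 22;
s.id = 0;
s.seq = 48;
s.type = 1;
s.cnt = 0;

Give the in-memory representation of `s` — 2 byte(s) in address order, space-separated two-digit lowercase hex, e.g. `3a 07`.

chan (6b) val=22 bits=0x16 at bit 0: 0x0016
id (1b) val=0 bits=0x0 at bit 6: 0x0016
seq (7b) val=48 bits=0x30 at bit 7: 0x1816
type (1b) val=1 bits=0x1 at bit 14: 0x5816
cnt (1b) val=0 bits=0x0 at bit 15: 0x5816
word = 0x5816 → little-endian bytes:
  [0]=0x16  [1]=0x58

16 58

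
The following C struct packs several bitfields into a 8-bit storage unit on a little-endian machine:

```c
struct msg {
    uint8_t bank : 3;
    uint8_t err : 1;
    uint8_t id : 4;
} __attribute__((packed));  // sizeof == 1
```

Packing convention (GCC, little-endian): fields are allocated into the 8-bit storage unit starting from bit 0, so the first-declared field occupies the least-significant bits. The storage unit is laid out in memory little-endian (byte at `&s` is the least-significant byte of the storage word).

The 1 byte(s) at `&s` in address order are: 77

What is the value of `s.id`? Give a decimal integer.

7

[0]=0x77 (little-endian) → word 0x77
bank:3 @ bit 0 → (0x77>>0)&0x7 = 0x7
err:1 @ bit 3 → (0x77>>3)&0x1 = 0x0
id:4 @ bit 4 → (0x77>>4)&0xf = 0x7  ←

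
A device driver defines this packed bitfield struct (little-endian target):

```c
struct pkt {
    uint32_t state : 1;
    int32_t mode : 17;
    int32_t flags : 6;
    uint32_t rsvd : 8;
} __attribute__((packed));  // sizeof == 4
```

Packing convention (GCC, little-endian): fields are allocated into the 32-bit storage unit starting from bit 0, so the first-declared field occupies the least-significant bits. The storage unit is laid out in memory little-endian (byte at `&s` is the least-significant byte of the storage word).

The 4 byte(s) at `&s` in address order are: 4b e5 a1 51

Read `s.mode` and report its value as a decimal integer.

62117

[0]=0x4b [1]=0xe5 [2]=0xa1 [3]=0x51 (little-endian) → word 0x51a1e54b
state:1 @ bit 0 → (0x51a1e54b>>0)&0x1 = 0x1
mode:17 @ bit 1 → (0x51a1e54b>>1)&0x1ffff = 0xf2a5  ←
flags:6 @ bit 18 → (0x51a1e54b>>18)&0x3f = 0x28
rsvd:8 @ bit 24 → (0x51a1e54b>>24)&0xff = 0x51
mode signed 17b, MSB=0: value = 62117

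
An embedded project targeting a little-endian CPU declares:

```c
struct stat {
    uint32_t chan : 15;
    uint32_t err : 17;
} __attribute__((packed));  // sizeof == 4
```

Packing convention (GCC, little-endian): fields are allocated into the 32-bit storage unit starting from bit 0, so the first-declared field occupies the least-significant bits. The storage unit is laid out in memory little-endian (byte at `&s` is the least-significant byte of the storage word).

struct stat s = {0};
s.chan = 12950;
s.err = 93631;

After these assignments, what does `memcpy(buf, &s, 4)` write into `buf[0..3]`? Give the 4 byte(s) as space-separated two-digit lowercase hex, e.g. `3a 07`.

96 b2 df b6

chan (15b) val=12950 bits=0x3296 at bit 0: 0x00003296
err (17b) val=93631 bits=0x16dbf at bit 15: 0xb6dfb296
word = 0xb6dfb296 → little-endian bytes:
  [0]=0x96  [1]=0xb2  [2]=0xdf  [3]=0xb6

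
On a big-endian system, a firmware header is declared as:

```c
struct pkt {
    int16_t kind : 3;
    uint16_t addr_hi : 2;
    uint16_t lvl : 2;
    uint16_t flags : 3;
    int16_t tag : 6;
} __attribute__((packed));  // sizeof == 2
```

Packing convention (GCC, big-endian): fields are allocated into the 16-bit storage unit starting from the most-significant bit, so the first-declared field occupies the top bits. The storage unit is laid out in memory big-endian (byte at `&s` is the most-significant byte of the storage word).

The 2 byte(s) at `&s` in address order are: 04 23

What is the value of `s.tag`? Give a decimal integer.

-29

[0]=0x04 [1]=0x23 (big-endian) → word 0x0423
kind:3 @ bit 13 → (0x0423>>13)&0x7 = 0x0
addr_hi:2 @ bit 11 → (0x0423>>11)&0x3 = 0x0
lvl:2 @ bit 9 → (0x0423>>9)&0x3 = 0x2
flags:3 @ bit 6 → (0x0423>>6)&0x7 = 0x0
tag:6 @ bit 0 → (0x0423>>0)&0x3f = 0x23  ←
tag signed 6b, MSB=1: 35 - 64 = -29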